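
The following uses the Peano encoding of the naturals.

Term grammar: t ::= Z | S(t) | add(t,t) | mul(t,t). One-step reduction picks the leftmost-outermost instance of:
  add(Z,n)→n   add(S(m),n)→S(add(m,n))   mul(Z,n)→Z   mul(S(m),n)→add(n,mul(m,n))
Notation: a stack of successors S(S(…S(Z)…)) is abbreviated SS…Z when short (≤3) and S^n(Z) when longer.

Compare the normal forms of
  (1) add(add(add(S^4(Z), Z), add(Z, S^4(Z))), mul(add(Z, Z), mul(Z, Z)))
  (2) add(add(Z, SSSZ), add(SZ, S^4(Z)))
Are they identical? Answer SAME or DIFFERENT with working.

Answer: SAME — A ⇓ S^8(Z), B ⇓ S^8(Z)

Working:
Term A:
  start: add(add(add(S^4(Z), Z), add(Z, S^4(Z))), mul(add(Z, Z), mul(Z, Z)))
  →1  add(add(S(add(SSSZ, Z)), add(Z, S^4(Z))), mul(add(Z, Z), mul(Z, Z)))
  →2  add(S(add(add(SSSZ, Z), add(Z, S^4(Z)))), mul(add(Z, Z), mul(Z, Z)))
  →3  S(add(add(add(SSSZ, Z), add(Z, S^4(Z))), mul(add(Z, Z), mul(Z, Z))))
  →4  S(add(add(S(add(SSZ, Z)), add(Z, S^4(Z))), mul(add(Z, Z), mul(Z, Z))))
  →5  S(add(S(add(add(SSZ, Z), add(Z, S^4(Z)))), mul(add(Z, Z), mul(Z, Z))))
  →6  S(S(add(add(add(SSZ, Z), add(Z, S^4(Z))), mul(add(Z, Z), mul(Z, Z)))))
  →7  S(S(add(add(S(add(SZ, Z)), add(Z, S^4(Z))), mul(add(Z, Z), mul(Z, Z)))))
  →8  S(S(add(S(add(add(SZ, Z), add(Z, S^4(Z)))), mul(add(Z, Z), mul(Z, Z)))))
  →9  S(S(S(add(add(add(SZ, Z), add(Z, S^4(Z))), mul(add(Z, Z), mul(Z, Z))))))
  →10  S(S(S(add(add(S(add(Z, Z)), add(Z, S^4(Z))), mul(add(Z, Z), mul(Z, Z))))))
  →11  S(S(S(add(S(add(add(Z, Z), add(Z, S^4(Z)))), mul(add(Z, Z), mul(Z, Z))))))
  →12  S(S(S(S(add(add(add(Z, Z), add(Z, S^4(Z))), mul(add(Z, Z), mul(Z, Z)))))))
  →13  S(S(S(S(add(add(Z, add(Z, S^4(Z))), mul(add(Z, Z), mul(Z, Z)))))))
  →14  S(S(S(S(add(add(Z, S^4(Z)), mul(add(Z, Z), mul(Z, Z)))))))
  →15  S(S(S(S(add(S^4(Z), mul(add(Z, Z), mul(Z, Z)))))))
  →16  S(S(S(S(S(add(SSSZ, mul(add(Z, Z), mul(Z, Z))))))))
  →17  S(S(S(S(S(S(add(SSZ, mul(add(Z, Z), mul(Z, Z)))))))))
  →18  S(S(S(S(S(S(S(add(SZ, mul(add(Z, Z), mul(Z, Z))))))))))
  →19  S(S(S(S(S(S(S(S(add(Z, mul(add(Z, Z), mul(Z, Z)))))))))))
  →20  S(S(S(S(S(S(S(S(mul(add(Z, Z), mul(Z, Z))))))))))
  →21  S(S(S(S(S(S(S(S(mul(Z, mul(Z, Z))))))))))
  →22  S^8(Z)

Term B:
  start: add(add(Z, SSSZ), add(SZ, S^4(Z)))
  →1  add(SSSZ, add(SZ, S^4(Z)))
  →2  S(add(SSZ, add(SZ, S^4(Z))))
  →3  S(S(add(SZ, add(SZ, S^4(Z)))))
  →4  S(S(S(add(Z, add(SZ, S^4(Z))))))
  →5  S(S(S(add(SZ, S^4(Z)))))
  →6  S(S(S(S(add(Z, S^4(Z))))))
  →7  S^8(Z)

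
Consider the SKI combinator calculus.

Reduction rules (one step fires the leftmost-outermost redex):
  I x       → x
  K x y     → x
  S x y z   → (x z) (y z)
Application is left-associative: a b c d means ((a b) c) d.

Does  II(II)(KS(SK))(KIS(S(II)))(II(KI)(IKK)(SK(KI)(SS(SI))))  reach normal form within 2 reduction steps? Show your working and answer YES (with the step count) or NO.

  start: II(II)(KS(SK))(KIS(S(II)))(II(KI)(IKK)(SK(KI)(SS(SI))))
  →1  I(II)(KS(SK))(KIS(S(II)))(II(KI)(IKK)(SK(KI)(SS(SI))))
  →2  II(KS(SK))(KIS(S(II)))(II(KI)(IKK)(SK(KI)(SS(SI))))

Answer: NO — after 2 steps the term is II(KS(SK))(KIS(S(II)))(II(KI)(IKK)(SK(KI)(SS(SI)))), not yet normal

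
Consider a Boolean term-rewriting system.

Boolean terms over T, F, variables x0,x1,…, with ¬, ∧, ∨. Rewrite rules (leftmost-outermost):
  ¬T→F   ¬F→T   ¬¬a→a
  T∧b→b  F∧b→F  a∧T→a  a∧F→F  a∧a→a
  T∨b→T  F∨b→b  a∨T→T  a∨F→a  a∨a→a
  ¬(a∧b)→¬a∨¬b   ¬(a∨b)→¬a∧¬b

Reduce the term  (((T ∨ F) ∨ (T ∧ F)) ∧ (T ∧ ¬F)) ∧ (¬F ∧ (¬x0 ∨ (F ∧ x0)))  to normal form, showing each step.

  start: (((T ∨ F) ∨ (T ∧ F)) ∧ (T ∧ ¬F)) ∧ (¬F ∧ (¬x0 ∨ (F ∧ x0)))
  step 1: ((T ∨ (T ∧ F)) ∧ (T ∧ ¬F)) ∧ (¬F ∧ (¬x0 ∨ (F ∧ x0)))
  step 2: (T ∧ (T ∧ ¬F)) ∧ (¬F ∧ (¬x0 ∨ (F ∧ x0)))
  step 3: (T ∧ ¬F) ∧ (¬F ∧ (¬x0 ∨ (F ∧ x0)))
  step 4: ¬F ∧ (¬F ∧ (¬x0 ∨ (F ∧ x0)))
  step 5: T ∧ (¬F ∧ (¬x0 ∨ (F ∧ x0)))
  step 6: ¬F ∧ (¬x0 ∨ (F ∧ x0))
  step 7: T ∧ (¬x0 ∨ (F ∧ x0))
  step 8: ¬x0 ∨ (F ∧ x0)
  step 9: ¬x0 ∨ F
  step 10: ¬x0

Answer: normal form = ¬x0  (in 10 steps)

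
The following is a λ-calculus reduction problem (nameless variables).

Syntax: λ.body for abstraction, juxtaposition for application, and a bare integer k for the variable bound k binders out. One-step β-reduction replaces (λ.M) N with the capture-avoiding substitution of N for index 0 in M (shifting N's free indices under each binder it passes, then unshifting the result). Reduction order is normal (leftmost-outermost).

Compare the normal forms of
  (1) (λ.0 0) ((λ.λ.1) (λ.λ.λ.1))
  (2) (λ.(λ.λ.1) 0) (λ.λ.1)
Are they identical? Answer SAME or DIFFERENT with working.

Term A:
  start: (λ.0 0) ((λ.λ.1) (λ.λ.λ.1))
  →1  (λ.λ.1) (λ.λ.λ.1) ((λ.λ.1) (λ.λ.λ.1))
  →2  (λ.λ.λ.λ.1) ((λ.λ.1) (λ.λ.λ.1))
  →3  λ.λ.λ.1

Term B:
  start: (λ.(λ.λ.1) 0) (λ.λ.1)
  →1  (λ.λ.1) (λ.λ.1)
  →2  λ.λ.λ.1

Answer: SAME — A ⇓ λ.λ.λ.1, B ⇓ λ.λ.λ.1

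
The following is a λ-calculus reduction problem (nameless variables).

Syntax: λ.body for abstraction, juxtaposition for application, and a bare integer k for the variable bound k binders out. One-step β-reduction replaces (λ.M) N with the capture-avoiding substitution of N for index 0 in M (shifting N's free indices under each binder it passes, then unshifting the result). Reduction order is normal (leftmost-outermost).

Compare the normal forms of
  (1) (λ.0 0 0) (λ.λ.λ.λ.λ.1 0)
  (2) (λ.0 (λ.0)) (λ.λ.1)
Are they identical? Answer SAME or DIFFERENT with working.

Answer: DIFFERENT — A ⇓ λ.λ.λ.1 0, B ⇓ λ.λ.0

Reduction:
Term A:
  start: (λ.0 0 0) (λ.λ.λ.λ.λ.1 0)
  step 1: (λ.λ.λ.λ.λ.1 0) (λ.λ.λ.λ.λ.1 0) (λ.λ.λ.λ.λ.1 0)
  step 2: (λ.λ.λ.λ.1 0) (λ.λ.λ.λ.λ.1 0)
  step 3: λ.λ.λ.1 0

Term B:
  start: (λ.0 (λ.0)) (λ.λ.1)
  step 1: (λ.λ.1) (λ.0)
  step 2: λ.λ.0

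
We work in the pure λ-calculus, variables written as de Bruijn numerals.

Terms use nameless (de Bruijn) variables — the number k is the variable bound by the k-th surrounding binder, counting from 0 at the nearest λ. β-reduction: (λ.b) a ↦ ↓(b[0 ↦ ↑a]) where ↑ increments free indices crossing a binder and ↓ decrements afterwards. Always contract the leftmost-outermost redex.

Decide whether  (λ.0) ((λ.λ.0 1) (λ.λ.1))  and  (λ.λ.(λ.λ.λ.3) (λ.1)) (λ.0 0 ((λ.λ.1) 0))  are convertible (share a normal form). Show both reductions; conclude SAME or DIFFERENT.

Answer: DIFFERENT — A ⇓ λ.0 (λ.λ.1), B ⇓ λ.λ.λ.2

Working:
Term A:
  start: (λ.0) ((λ.λ.0 1) (λ.λ.1))
  →1  (λ.λ.0 1) (λ.λ.1)
  →2  λ.0 (λ.λ.1)

Term B:
  start: (λ.λ.(λ.λ.λ.3) (λ.1)) (λ.0 0 ((λ.λ.1) 0))
  →1  λ.(λ.λ.λ.3) (λ.1)
  →2  λ.λ.λ.2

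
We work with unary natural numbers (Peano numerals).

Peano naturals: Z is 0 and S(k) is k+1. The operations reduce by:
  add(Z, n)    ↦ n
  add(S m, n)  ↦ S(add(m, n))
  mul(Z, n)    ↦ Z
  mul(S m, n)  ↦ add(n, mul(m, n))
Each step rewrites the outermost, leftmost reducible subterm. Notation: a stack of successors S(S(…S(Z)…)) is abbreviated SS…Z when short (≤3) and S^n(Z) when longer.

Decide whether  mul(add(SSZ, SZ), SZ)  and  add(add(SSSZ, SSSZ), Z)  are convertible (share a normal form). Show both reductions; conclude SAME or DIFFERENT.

Term A:
  start: mul(add(SSZ, SZ), SZ)
  →1  mul(S(add(SZ, SZ)), SZ)
  →2  add(SZ, mul(add(SZ, SZ), SZ))
  →3  S(add(Z, mul(add(SZ, SZ), SZ)))
  →4  S(mul(add(SZ, SZ), SZ))
  →5  S(mul(S(add(Z, SZ)), SZ))
  →6  S(add(SZ, mul(add(Z, SZ), SZ)))
  →7  S(S(add(Z, mul(add(Z, SZ), SZ))))
  →8  S(S(mul(add(Z, SZ), SZ)))
  →9  S(S(mul(SZ, SZ)))
  →10  S(S(add(SZ, mul(Z, SZ))))
  →11  S(S(S(add(Z, mul(Z, SZ)))))
  →12  S(S(S(mul(Z, SZ))))
  →13  SSSZ

Term B:
  start: add(add(SSSZ, SSSZ), Z)
  →1  add(S(add(SSZ, SSSZ)), Z)
  →2  S(add(add(SSZ, SSSZ), Z))
  →3  S(add(S(add(SZ, SSSZ)), Z))
  →4  S(S(add(add(SZ, SSSZ), Z)))
  →5  S(S(add(S(add(Z, SSSZ)), Z)))
  →6  S(S(S(add(add(Z, SSSZ), Z))))
  →7  S(S(S(add(SSSZ, Z))))
  →8  S(S(S(S(add(SSZ, Z)))))
  →9  S(S(S(S(S(add(SZ, Z))))))
  →10  S(S(S(S(S(S(add(Z, Z)))))))
  →11  S^6(Z)

Answer: DIFFERENT — A ⇓ SSSZ, B ⇓ S^6(Z)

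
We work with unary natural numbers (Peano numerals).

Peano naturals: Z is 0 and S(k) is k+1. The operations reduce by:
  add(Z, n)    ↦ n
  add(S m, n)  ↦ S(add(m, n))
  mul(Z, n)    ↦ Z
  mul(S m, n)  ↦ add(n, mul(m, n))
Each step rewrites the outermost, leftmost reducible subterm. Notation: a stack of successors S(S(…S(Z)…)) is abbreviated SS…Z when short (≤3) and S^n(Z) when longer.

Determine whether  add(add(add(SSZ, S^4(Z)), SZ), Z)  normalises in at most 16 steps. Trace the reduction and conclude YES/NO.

  start: add(add(add(SSZ, S^4(Z)), SZ), Z)
  →1  add(add(S(add(SZ, S^4(Z))), SZ), Z)
  →2  add(S(add(add(SZ, S^4(Z)), SZ)), Z)
  →3  S(add(add(add(SZ, S^4(Z)), SZ), Z))
  →4  S(add(add(S(add(Z, S^4(Z))), SZ), Z))
  →5  S(add(S(add(add(Z, S^4(Z)), SZ)), Z))
  →6  S(S(add(add(add(Z, S^4(Z)), SZ), Z)))
  →7  S(S(add(add(S^4(Z), SZ), Z)))
  →8  S(S(add(S(add(SSSZ, SZ)), Z)))
  →9  S(S(S(add(add(SSSZ, SZ), Z))))
  →10  S(S(S(add(S(add(SSZ, SZ)), Z))))
  →11  S(S(S(S(add(add(SSZ, SZ), Z)))))
  →12  S(S(S(S(add(S(add(SZ, SZ)), Z)))))
  →13  S(S(S(S(S(add(add(SZ, SZ), Z))))))
  →14  S(S(S(S(S(add(S(add(Z, SZ)), Z))))))
  →15  S(S(S(S(S(S(add(add(Z, SZ), Z)))))))
  →16  S(S(S(S(S(S(add(SZ, Z)))))))

Answer: NO — after 16 steps the term is S(S(S(S(S(S(add(SZ, Z))))))), not yet normal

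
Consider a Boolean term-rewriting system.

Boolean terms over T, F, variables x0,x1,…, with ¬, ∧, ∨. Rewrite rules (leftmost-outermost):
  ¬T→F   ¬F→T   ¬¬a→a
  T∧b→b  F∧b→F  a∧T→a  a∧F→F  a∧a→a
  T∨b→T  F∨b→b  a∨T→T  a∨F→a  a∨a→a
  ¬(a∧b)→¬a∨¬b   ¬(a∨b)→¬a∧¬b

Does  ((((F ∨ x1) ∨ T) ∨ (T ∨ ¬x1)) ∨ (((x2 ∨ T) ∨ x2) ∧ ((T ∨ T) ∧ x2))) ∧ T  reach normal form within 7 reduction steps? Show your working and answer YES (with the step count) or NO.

  start: ((((F ∨ x1) ∨ T) ∨ (T ∨ ¬x1)) ∨ (((x2 ∨ T) ∨ x2) ∧ ((T ∨ T) ∧ x2))) ∧ T
  step 1: (((F ∨ x1) ∨ T) ∨ (T ∨ ¬x1)) ∨ (((x2 ∨ T) ∨ x2) ∧ ((T ∨ T) ∧ x2))
  step 2: (T ∨ (T ∨ ¬x1)) ∨ (((x2 ∨ T) ∨ x2) ∧ ((T ∨ T) ∧ x2))
  step 3: T ∨ (((x2 ∨ T) ∨ x2) ∧ ((T ∨ T) ∧ x2))
  step 4: T

Answer: YES — reaches normal form T in 4 ≤ 7 steps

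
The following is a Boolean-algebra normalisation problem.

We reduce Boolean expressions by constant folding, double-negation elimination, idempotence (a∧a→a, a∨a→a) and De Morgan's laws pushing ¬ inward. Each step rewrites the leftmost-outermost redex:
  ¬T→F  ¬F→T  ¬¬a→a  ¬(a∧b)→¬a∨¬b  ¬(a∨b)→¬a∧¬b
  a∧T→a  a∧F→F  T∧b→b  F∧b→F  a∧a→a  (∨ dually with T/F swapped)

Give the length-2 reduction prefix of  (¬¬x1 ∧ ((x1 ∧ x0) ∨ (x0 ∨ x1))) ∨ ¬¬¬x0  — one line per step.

  start: (¬¬x1 ∧ ((x1 ∧ x0) ∨ (x0 ∨ x1))) ∨ ¬¬¬x0
  [1] (x1 ∧ ((x1 ∧ x0) ∨ (x0 ∨ x1))) ∨ ¬¬¬x0
  [2] (x1 ∧ ((x1 ∧ x0) ∨ (x0 ∨ x1))) ∨ ¬x0

Answer: after 2 steps: (x1 ∧ ((x1 ∧ x0) ∨ (x0 ∨ x1))) ∨ ¬x0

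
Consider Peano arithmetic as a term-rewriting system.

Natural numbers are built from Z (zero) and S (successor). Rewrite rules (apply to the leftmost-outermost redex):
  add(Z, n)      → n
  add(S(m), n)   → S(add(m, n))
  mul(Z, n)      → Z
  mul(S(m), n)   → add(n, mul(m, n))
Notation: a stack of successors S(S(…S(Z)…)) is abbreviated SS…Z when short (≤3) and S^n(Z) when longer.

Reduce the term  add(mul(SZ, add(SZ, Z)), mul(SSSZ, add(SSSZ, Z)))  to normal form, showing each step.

Answer: normal form = S^10(Z)  (in 36 steps)

Reduction:
  start: add(mul(SZ, add(SZ, Z)), mul(SSSZ, add(SSSZ, Z)))
  step 1: add(add(add(SZ, Z), mul(Z, add(SZ, Z))), mul(SSSZ, add(SSSZ, Z)))
  step 2: add(add(S(add(Z, Z)), mul(Z, add(SZ, Z))), mul(SSSZ, add(SSSZ, Z)))
  step 3: add(S(add(add(Z, Z), mul(Z, add(SZ, Z)))), mul(SSSZ, add(SSSZ, Z)))
  step 4: S(add(add(add(Z, Z), mul(Z, add(SZ, Z))), mul(SSSZ, add(SSSZ, Z))))
  step 5: S(add(add(Z, mul(Z, add(SZ, Z))), mul(SSSZ, add(SSSZ, Z))))
  step 6: S(add(mul(Z, add(SZ, Z)), mul(SSSZ, add(SSSZ, Z))))
  step 7: S(add(Z, mul(SSSZ, add(SSSZ, Z))))
  step 8: S(mul(SSSZ, add(SSSZ, Z)))
  step 9: S(add(add(SSSZ, Z), mul(SSZ, add(SSSZ, Z))))
  step 10: S(add(S(add(SSZ, Z)), mul(SSZ, add(SSSZ, Z))))
  step 11: S(S(add(add(SSZ, Z), mul(SSZ, add(SSSZ, Z)))))
  step 12: S(S(add(S(add(SZ, Z)), mul(SSZ, add(SSSZ, Z)))))
  step 13: S(S(S(add(add(SZ, Z), mul(SSZ, add(SSSZ, Z))))))
  step 14: S(S(S(add(S(add(Z, Z)), mul(SSZ, add(SSSZ, Z))))))
  step 15: S(S(S(S(add(add(Z, Z), mul(SSZ, add(SSSZ, Z)))))))
  step 16: S(S(S(S(add(Z, mul(SSZ, add(SSSZ, Z)))))))
  step 17: S(S(S(S(mul(SSZ, add(SSSZ, Z))))))
  step 18: S(S(S(S(add(add(SSSZ, Z), mul(SZ, add(SSSZ, Z)))))))
  step 19: S(S(S(S(add(S(add(SSZ, Z)), mul(SZ, add(SSSZ, Z)))))))
  step 20: S(S(S(S(S(add(add(SSZ, Z), mul(SZ, add(SSSZ, Z))))))))
  step 21: S(S(S(S(S(add(S(add(SZ, Z)), mul(SZ, add(SSSZ, Z))))))))
  step 22: S(S(S(S(S(S(add(add(SZ, Z), mul(SZ, add(SSSZ, Z)))))))))
  step 23: S(S(S(S(S(S(add(S(add(Z, Z)), mul(SZ, add(SSSZ, Z)))))))))
  step 24: S(S(S(S(S(S(S(add(add(Z, Z), mul(SZ, add(SSSZ, Z))))))))))
  step 25: S(S(S(S(S(S(S(add(Z, mul(SZ, add(SSSZ, Z))))))))))
  step 26: S(S(S(S(S(S(S(mul(SZ, add(SSSZ, Z)))))))))
  step 27: S(S(S(S(S(S(S(add(add(SSSZ, Z), mul(Z, add(SSSZ, Z))))))))))
  step 28: S(S(S(S(S(S(S(add(S(add(SSZ, Z)), mul(Z, add(SSSZ, Z))))))))))
  step 29: S(S(S(S(S(S(S(S(add(add(SSZ, Z), mul(Z, add(SSSZ, Z)))))))))))
  step 30: S(S(S(S(S(S(S(S(add(S(add(SZ, Z)), mul(Z, add(SSSZ, Z)))))))))))
  step 31: S(S(S(S(S(S(S(S(S(add(add(SZ, Z), mul(Z, add(SSSZ, Z))))))))))))
  step 32: S(S(S(S(S(S(S(S(S(add(S(add(Z, Z)), mul(Z, add(SSSZ, Z))))))))))))
  step 33: S(S(S(S(S(S(S(S(S(S(add(add(Z, Z), mul(Z, add(SSSZ, Z)))))))))))))
  step 34: S(S(S(S(S(S(S(S(S(S(add(Z, mul(Z, add(SSSZ, Z)))))))))))))
  step 35: S(S(S(S(S(S(S(S(S(S(mul(Z, add(SSSZ, Z))))))))))))
  step 36: S^10(Z)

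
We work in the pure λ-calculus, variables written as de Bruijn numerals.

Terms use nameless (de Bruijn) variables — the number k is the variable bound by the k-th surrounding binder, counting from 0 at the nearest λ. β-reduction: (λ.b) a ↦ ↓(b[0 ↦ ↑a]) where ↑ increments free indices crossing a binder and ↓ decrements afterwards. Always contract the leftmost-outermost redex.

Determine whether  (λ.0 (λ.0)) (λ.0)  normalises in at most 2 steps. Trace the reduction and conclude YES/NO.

Answer: YES — reaches normal form λ.0 in 2 ≤ 2 steps

Reduction:
  start: (λ.0 (λ.0)) (λ.0)
  →1  (λ.0) (λ.0)
  →2  λ.0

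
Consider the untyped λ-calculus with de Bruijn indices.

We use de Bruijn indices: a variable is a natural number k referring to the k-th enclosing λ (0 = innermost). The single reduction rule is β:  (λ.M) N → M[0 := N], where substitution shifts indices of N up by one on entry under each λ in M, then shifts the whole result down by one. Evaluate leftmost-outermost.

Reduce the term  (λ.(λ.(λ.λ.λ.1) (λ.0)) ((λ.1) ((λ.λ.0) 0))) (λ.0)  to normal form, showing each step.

Answer: normal form = λ.λ.1  (in 3 steps)

Reduction:
  start: (λ.(λ.(λ.λ.λ.1) (λ.0)) ((λ.1) ((λ.λ.0) 0))) (λ.0)
  [1] (λ.(λ.λ.λ.1) (λ.0)) ((λ.λ.0) ((λ.λ.0) (λ.0)))
  [2] (λ.λ.λ.1) (λ.0)
  [3] λ.λ.1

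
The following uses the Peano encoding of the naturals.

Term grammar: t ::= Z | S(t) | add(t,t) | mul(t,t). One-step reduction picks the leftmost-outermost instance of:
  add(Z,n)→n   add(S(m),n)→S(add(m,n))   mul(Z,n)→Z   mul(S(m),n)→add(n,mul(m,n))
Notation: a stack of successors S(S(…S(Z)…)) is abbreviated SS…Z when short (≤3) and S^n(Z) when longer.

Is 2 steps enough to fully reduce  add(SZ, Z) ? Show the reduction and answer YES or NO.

Answer: YES — reaches normal form SZ in 2 ≤ 2 steps

Reduction:
  start: add(SZ, Z)
  step 1: S(add(Z, Z))
  step 2: SZ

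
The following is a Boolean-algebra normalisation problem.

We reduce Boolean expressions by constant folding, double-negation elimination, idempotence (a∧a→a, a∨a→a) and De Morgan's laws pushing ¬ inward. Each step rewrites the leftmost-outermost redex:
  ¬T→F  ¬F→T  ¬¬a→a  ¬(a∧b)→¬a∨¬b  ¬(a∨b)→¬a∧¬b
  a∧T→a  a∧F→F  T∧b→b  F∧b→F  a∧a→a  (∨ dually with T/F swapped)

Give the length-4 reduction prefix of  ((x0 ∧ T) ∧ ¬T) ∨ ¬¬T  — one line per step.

Answer: after 4 steps: ¬¬T

Working:
  start: ((x0 ∧ T) ∧ ¬T) ∨ ¬¬T
  →1  (x0 ∧ ¬T) ∨ ¬¬T
  →2  (x0 ∧ F) ∨ ¬¬T
  →3  F ∨ ¬¬T
  →4  ¬¬T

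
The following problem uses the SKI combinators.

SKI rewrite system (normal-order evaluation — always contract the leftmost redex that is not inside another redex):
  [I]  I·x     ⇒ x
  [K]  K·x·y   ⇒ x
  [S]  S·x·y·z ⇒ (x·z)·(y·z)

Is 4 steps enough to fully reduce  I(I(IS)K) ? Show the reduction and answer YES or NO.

Answer: YES — reaches normal form SK in 3 ≤ 4 steps

Reduction:
  start: I(I(IS)K)
  [1] I(IS)K
  [2] ISK
  [3] SK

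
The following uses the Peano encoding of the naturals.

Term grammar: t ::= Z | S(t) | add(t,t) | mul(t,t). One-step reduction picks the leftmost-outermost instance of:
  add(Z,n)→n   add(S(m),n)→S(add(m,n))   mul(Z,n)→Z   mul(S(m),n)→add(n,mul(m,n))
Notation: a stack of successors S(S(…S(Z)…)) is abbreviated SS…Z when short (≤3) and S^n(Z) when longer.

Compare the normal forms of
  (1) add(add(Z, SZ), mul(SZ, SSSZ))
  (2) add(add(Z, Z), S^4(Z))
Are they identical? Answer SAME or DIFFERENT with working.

Answer: SAME — A ⇓ S^4(Z), B ⇓ S^4(Z)

Reduction:
Term A:
  start: add(add(Z, SZ), mul(SZ, SSSZ))
  →1  add(SZ, mul(SZ, SSSZ))
  →2  S(add(Z, mul(SZ, SSSZ)))
  →3  S(mul(SZ, SSSZ))
  →4  S(add(SSSZ, mul(Z, SSSZ)))
  →5  S(S(add(SSZ, mul(Z, SSSZ))))
  →6  S(S(S(add(SZ, mul(Z, SSSZ)))))
  →7  S(S(S(S(add(Z, mul(Z, SSSZ))))))
  →8  S(S(S(S(mul(Z, SSSZ)))))
  →9  S^4(Z)

Term B:
  start: add(add(Z, Z), S^4(Z))
  →1  add(Z, S^4(Z))
  →2  S^4(Z)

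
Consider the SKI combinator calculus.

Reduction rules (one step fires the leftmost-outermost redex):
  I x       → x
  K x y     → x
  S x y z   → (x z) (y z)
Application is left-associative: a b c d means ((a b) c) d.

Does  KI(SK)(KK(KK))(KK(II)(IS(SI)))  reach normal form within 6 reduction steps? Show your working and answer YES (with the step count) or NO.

  start: KI(SK)(KK(KK))(KK(II)(IS(SI)))
  [1] I(KK(KK))(KK(II)(IS(SI)))
  [2] KK(KK)(KK(II)(IS(SI)))
  [3] K(KK(II)(IS(SI)))
  [4] K(K(IS(SI)))
  [5] K(K(S(SI)))

Answer: YES — reaches normal form K(K(S(SI))) in 5 ≤ 6 steps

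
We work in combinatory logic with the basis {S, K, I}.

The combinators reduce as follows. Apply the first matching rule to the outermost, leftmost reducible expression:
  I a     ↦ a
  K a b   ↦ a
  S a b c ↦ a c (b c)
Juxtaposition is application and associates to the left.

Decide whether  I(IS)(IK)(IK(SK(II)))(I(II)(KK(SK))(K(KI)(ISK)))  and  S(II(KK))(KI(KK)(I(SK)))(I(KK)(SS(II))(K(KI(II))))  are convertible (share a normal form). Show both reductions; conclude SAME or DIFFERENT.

Term A:
  start: I(IS)(IK)(IK(SK(II)))(I(II)(KK(SK))(K(KI)(ISK)))
  step 1: IS(IK)(IK(SK(II)))(I(II)(KK(SK))(K(KI)(ISK)))
  step 2: S(IK)(IK(SK(II)))(I(II)(KK(SK))(K(KI)(ISK)))
  step 3: IK(I(II)(KK(SK))(K(KI)(ISK)))(IK(SK(II))(I(II)(KK(SK))(K(KI)(ISK))))
  step 4: K(I(II)(KK(SK))(K(KI)(ISK)))(IK(SK(II))(I(II)(KK(SK))(K(KI)(ISK))))
  step 5: I(II)(KK(SK))(K(KI)(ISK))
  step 6: II(KK(SK))(K(KI)(ISK))
  step 7: I(KK(SK))(K(KI)(ISK))
  step 8: KK(SK)(K(KI)(ISK))
  step 9: K(K(KI)(ISK))
  step 10: K(KI)

Term B:
  start: S(II(KK))(KI(KK)(I(SK)))(I(KK)(SS(II))(K(KI(II))))
  step 1: II(KK)(I(KK)(SS(II))(K(KI(II))))(KI(KK)(I(SK))(I(KK)(SS(II))(K(KI(II)))))
  step 2: I(KK)(I(KK)(SS(II))(K(KI(II))))(KI(KK)(I(SK))(I(KK)(SS(II))(K(KI(II)))))
  step 3: KK(I(KK)(SS(II))(K(KI(II))))(KI(KK)(I(SK))(I(KK)(SS(II))(K(KI(II)))))
  step 4: K(KI(KK)(I(SK))(I(KK)(SS(II))(K(KI(II)))))
  step 5: K(I(I(SK))(I(KK)(SS(II))(K(KI(II)))))
  step 6: K(I(SK)(I(KK)(SS(II))(K(KI(II)))))
  step 7: K(SK(I(KK)(SS(II))(K(KI(II)))))
  step 8: K(SK(KK(SS(II))(K(KI(II)))))
  step 9: K(SK(K(K(KI(II)))))
  step 10: K(SK(K(KI)))

Answer: DIFFERENT — A ⇓ K(KI), B ⇓ K(SK(K(KI)))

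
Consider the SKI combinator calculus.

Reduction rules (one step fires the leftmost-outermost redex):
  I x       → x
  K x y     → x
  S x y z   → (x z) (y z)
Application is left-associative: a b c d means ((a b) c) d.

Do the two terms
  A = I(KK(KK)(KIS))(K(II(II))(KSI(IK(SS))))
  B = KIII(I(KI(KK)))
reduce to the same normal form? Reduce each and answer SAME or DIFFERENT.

Answer: SAME — A ⇓ I, B ⇓ I

Working:
Term A:
  start: I(KK(KK)(KIS))(K(II(II))(KSI(IK(SS))))
  [1] KK(KK)(KIS)(K(II(II))(KSI(IK(SS))))
  [2] K(KIS)(K(II(II))(KSI(IK(SS))))
  [3] KIS
  [4] I

Term B:
  start: KIII(I(KI(KK)))
  [1] II(I(KI(KK)))
  [2] I(I(KI(KK)))
  [3] I(KI(KK))
  [4] KI(KK)
  [5] I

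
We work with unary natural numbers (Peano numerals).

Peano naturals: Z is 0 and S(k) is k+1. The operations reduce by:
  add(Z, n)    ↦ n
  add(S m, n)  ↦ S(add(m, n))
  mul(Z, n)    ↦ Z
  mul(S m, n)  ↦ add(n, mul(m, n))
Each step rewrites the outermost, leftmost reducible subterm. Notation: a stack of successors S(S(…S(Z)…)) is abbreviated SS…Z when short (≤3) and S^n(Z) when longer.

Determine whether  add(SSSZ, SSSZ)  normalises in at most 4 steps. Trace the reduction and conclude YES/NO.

Answer: YES — reaches normal form S^6(Z) in 4 ≤ 4 steps

Reduction:
  start: add(SSSZ, SSSZ)
  step 1: S(add(SSZ, SSSZ))
  step 2: S(S(add(SZ, SSSZ)))
  step 3: S(S(S(add(Z, SSSZ))))
  step 4: S^6(Z)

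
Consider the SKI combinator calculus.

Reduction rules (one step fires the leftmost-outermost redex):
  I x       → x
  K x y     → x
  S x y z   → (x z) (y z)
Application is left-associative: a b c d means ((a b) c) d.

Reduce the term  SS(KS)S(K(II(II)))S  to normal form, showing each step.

  start: SS(KS)S(K(II(II)))S
  step 1: SS(KSS)(K(II(II)))S
  step 2: S(K(II(II)))(KSS(K(II(II))))S
  step 3: K(II(II))S(KSS(K(II(II)))S)
  step 4: II(II)(KSS(K(II(II)))S)
  step 5: I(II)(KSS(K(II(II)))S)
  step 6: II(KSS(K(II(II)))S)
  step 7: I(KSS(K(II(II)))S)
  step 8: KSS(K(II(II)))S
  step 9: S(K(II(II)))S
  step 10: S(K(I(II)))S
  step 11: S(K(II))S
  step 12: S(KI)S

Answer: normal form = S(KI)S  (in 12 steps)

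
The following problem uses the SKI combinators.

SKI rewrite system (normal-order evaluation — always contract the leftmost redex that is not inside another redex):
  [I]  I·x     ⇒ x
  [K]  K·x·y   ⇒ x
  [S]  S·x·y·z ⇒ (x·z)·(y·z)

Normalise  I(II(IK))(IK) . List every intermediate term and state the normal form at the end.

  start: I(II(IK))(IK)
  step 1: II(IK)(IK)
  step 2: I(IK)(IK)
  step 3: IK(IK)
  step 4: K(IK)
  step 5: KK

Answer: normal form = KK  (in 5 steps)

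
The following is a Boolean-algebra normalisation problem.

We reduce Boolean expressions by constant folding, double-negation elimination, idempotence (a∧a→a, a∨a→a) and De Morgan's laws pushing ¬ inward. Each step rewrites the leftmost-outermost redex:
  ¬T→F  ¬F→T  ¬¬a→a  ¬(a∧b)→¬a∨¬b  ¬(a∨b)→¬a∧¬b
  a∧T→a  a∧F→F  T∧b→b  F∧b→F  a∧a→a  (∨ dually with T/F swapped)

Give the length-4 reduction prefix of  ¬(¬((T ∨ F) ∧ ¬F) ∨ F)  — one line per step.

  start: ¬(¬((T ∨ F) ∧ ¬F) ∨ F)
  [1] ¬¬((T ∨ F) ∧ ¬F) ∧ ¬F
  [2] ((T ∨ F) ∧ ¬F) ∧ ¬F
  [3] (T ∧ ¬F) ∧ ¬F
  [4] ¬F ∧ ¬F

Answer: after 4 steps: ¬F ∧ ¬F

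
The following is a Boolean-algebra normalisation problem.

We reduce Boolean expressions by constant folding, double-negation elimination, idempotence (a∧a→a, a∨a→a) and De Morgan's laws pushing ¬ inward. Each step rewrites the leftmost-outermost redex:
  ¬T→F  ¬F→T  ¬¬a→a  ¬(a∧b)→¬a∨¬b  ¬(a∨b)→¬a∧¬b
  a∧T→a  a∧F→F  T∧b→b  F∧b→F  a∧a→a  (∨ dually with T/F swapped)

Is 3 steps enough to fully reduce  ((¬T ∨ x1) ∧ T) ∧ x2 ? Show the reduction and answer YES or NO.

  start: ((¬T ∨ x1) ∧ T) ∧ x2
  [1] (¬T ∨ x1) ∧ x2
  [2] (F ∨ x1) ∧ x2
  [3] x1 ∧ x2

Answer: YES — reaches normal form x1 ∧ x2 in 3 ≤ 3 steps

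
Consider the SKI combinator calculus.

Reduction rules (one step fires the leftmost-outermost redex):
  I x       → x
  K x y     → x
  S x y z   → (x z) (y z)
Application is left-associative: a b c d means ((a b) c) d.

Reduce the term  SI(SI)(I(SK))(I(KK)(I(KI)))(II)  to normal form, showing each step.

  start: SI(SI)(I(SK))(I(KK)(I(KI)))(II)
  step 1: I(I(SK))(SI(I(SK)))(I(KK)(I(KI)))(II)
  step 2: I(SK)(SI(I(SK)))(I(KK)(I(KI)))(II)
  step 3: SK(SI(I(SK)))(I(KK)(I(KI)))(II)
  step 4: K(I(KK)(I(KI)))(SI(I(SK))(I(KK)(I(KI))))(II)
  step 5: I(KK)(I(KI))(II)
  step 6: KK(I(KI))(II)
  step 7: K(II)
  step 8: KI

Answer: normal form = KI  (in 8 steps)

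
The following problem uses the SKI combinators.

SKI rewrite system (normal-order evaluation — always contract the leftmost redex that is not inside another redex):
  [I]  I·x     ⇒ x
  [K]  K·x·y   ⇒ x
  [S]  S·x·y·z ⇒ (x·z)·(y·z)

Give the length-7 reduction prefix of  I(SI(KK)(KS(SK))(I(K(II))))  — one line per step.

  start: I(SI(KK)(KS(SK))(I(K(II))))
  [1] SI(KK)(KS(SK))(I(K(II)))
  [2] I(KS(SK))(KK(KS(SK)))(I(K(II)))
  [3] KS(SK)(KK(KS(SK)))(I(K(II)))
  [4] S(KK(KS(SK)))(I(K(II)))
  [5] SK(I(K(II)))
  [6] SK(K(II))
  [7] SK(KI)

Answer: after 7 steps: SK(KI)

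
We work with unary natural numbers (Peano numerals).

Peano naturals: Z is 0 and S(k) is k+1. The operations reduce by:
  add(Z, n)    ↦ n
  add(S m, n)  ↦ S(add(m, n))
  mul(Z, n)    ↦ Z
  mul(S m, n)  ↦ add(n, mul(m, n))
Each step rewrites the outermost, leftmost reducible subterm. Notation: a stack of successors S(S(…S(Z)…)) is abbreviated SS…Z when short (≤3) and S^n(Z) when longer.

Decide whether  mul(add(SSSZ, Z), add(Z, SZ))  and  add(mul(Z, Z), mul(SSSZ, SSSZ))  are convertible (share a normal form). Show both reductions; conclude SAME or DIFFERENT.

Answer: DIFFERENT — A ⇓ SSSZ, B ⇓ S^9(Z)

Derivation:
Term A:
  start: mul(add(SSSZ, Z), add(Z, SZ))
  [1] mul(S(add(SSZ, Z)), add(Z, SZ))
  [2] add(add(Z, SZ), mul(add(SSZ, Z), add(Z, SZ)))
  [3] add(SZ, mul(add(SSZ, Z), add(Z, SZ)))
  [4] S(add(Z, mul(add(SSZ, Z), add(Z, SZ))))
  [5] S(mul(add(SSZ, Z), add(Z, SZ)))
  [6] S(mul(S(add(SZ, Z)), add(Z, SZ)))
  [7] S(add(add(Z, SZ), mul(add(SZ, Z), add(Z, SZ))))
  [8] S(add(SZ, mul(add(SZ, Z), add(Z, SZ))))
  [9] S(S(add(Z, mul(add(SZ, Z), add(Z, SZ)))))
  [10] S(S(mul(add(SZ, Z), add(Z, SZ))))
  [11] S(S(mul(S(add(Z, Z)), add(Z, SZ))))
  [12] S(S(add(add(Z, SZ), mul(add(Z, Z), add(Z, SZ)))))
  [13] S(S(add(SZ, mul(add(Z, Z), add(Z, SZ)))))
  [14] S(S(S(add(Z, mul(add(Z, Z), add(Z, SZ))))))
  [15] S(S(S(mul(add(Z, Z), add(Z, SZ)))))
  [16] S(S(S(mul(Z, add(Z, SZ)))))
  [17] SSSZ

Term B:
  start: add(mul(Z, Z), mul(SSSZ, SSSZ))
  [1] add(Z, mul(SSSZ, SSSZ))
  [2] mul(SSSZ, SSSZ)
  [3] add(SSSZ, mul(SSZ, SSSZ))
  [4] S(add(SSZ, mul(SSZ, SSSZ)))
  [5] S(S(add(SZ, mul(SSZ, SSSZ))))
  [6] S(S(S(add(Z, mul(SSZ, SSSZ)))))
  [7] S(S(S(mul(SSZ, SSSZ))))
  [8] S(S(S(add(SSSZ, mul(SZ, SSSZ)))))
  [9] S(S(S(S(add(SSZ, mul(SZ, SSSZ))))))
  [10] S(S(S(S(S(add(SZ, mul(SZ, SSSZ)))))))
  [11] S(S(S(S(S(S(add(Z, mul(SZ, SSSZ))))))))
  [12] S(S(S(S(S(S(mul(SZ, SSSZ)))))))
  [13] S(S(S(S(S(S(add(SSSZ, mul(Z, SSSZ))))))))
  [14] S(S(S(S(S(S(S(add(SSZ, mul(Z, SSSZ)))))))))
  [15] S(S(S(S(S(S(S(S(add(SZ, mul(Z, SSSZ))))))))))
  [16] S(S(S(S(S(S(S(S(S(add(Z, mul(Z, SSSZ)))))))))))
  [17] S(S(S(S(S(S(S(S(S(mul(Z, SSSZ))))))))))
  [18] S^9(Z)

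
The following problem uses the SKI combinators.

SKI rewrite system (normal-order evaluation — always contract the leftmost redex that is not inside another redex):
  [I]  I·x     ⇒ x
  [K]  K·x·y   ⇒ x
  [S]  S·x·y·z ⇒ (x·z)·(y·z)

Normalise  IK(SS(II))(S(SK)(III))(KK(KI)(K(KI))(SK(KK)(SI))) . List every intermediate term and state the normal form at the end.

  start: IK(SS(II))(S(SK)(III))(KK(KI)(K(KI))(SK(KK)(SI)))
  [1] K(SS(II))(S(SK)(III))(KK(KI)(K(KI))(SK(KK)(SI)))
  [2] SS(II)(KK(KI)(K(KI))(SK(KK)(SI)))
  [3] S(KK(KI)(K(KI))(SK(KK)(SI)))(II(KK(KI)(K(KI))(SK(KK)(SI))))
  [4] S(K(K(KI))(SK(KK)(SI)))(II(KK(KI)(K(KI))(SK(KK)(SI))))
  [5] S(K(KI))(II(KK(KI)(K(KI))(SK(KK)(SI))))
  [6] S(K(KI))(I(KK(KI)(K(KI))(SK(KK)(SI))))
  [7] S(K(KI))(KK(KI)(K(KI))(SK(KK)(SI)))
  [8] S(K(KI))(K(K(KI))(SK(KK)(SI)))
  [9] S(K(KI))(K(KI))

Answer: normal form = S(K(KI))(K(KI))  (in 9 steps)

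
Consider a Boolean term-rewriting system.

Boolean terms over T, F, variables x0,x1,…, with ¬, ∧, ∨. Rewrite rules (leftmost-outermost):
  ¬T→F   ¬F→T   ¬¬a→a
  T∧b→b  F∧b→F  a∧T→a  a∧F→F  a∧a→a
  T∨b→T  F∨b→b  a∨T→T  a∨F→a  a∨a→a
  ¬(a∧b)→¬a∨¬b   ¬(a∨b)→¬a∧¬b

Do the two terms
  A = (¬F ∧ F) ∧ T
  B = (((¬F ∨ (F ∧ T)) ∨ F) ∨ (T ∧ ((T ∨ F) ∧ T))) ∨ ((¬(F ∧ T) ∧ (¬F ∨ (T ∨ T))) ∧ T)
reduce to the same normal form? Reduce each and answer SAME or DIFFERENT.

Term A:
  start: (¬F ∧ F) ∧ T
  [1] ¬F ∧ F
  [2] F

Term B:
  start: (((¬F ∨ (F ∧ T)) ∨ F) ∨ (T ∧ ((T ∨ F) ∧ T))) ∨ ((¬(F ∧ T) ∧ (¬F ∨ (T ∨ T))) ∧ T)
  [1] ((¬F ∨ (F ∧ T)) ∨ (T ∧ ((T ∨ F) ∧ T))) ∨ ((¬(F ∧ T) ∧ (¬F ∨ (T ∨ T))) ∧ T)
  [2] ((T ∨ (F ∧ T)) ∨ (T ∧ ((T ∨ F) ∧ T))) ∨ ((¬(F ∧ T) ∧ (¬F ∨ (T ∨ T))) ∧ T)
  [3] (T ∨ (T ∧ ((T ∨ F) ∧ T))) ∨ ((¬(F ∧ T) ∧ (¬F ∨ (T ∨ T))) ∧ T)
  [4] T ∨ ((¬(F ∧ T) ∧ (¬F ∨ (T ∨ T))) ∧ T)
  [5] T

Answer: DIFFERENT — A ⇓ F, B ⇓ T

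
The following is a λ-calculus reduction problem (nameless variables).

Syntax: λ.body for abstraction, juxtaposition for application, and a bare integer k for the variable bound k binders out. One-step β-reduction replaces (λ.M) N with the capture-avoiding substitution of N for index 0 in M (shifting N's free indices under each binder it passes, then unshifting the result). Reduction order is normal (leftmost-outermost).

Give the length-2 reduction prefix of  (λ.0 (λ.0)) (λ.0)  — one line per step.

Answer: after 2 steps: λ.0

Working:
  start: (λ.0 (λ.0)) (λ.0)
  →1  (λ.0) (λ.0)
  →2  λ.0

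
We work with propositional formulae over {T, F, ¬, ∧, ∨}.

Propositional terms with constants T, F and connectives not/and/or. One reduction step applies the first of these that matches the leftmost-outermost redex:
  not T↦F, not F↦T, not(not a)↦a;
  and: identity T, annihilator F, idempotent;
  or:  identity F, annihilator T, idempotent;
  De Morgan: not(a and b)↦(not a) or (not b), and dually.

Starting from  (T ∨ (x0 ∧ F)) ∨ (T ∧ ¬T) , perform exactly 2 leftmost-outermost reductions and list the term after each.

  start: (T ∨ (x0 ∧ F)) ∨ (T ∧ ¬T)
  step 1: T ∨ (T ∧ ¬T)
  step 2: T

Answer: after 2 steps: T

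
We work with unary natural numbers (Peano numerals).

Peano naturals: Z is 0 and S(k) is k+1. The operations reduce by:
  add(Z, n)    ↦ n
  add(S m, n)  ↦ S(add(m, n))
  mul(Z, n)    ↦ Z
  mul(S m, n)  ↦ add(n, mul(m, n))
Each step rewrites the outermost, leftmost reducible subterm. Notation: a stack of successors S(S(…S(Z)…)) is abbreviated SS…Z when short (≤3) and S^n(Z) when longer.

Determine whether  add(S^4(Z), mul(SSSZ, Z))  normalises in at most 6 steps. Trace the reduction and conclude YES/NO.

Answer: NO — after 6 steps the term is S(S(S(S(add(Z, mul(SSZ, Z)))))), not yet normal

Reduction:
  start: add(S^4(Z), mul(SSSZ, Z))
  [1] S(add(SSSZ, mul(SSSZ, Z)))
  [2] S(S(add(SSZ, mul(SSSZ, Z))))
  [3] S(S(S(add(SZ, mul(SSSZ, Z)))))
  [4] S(S(S(S(add(Z, mul(SSSZ, Z))))))
  [5] S(S(S(S(mul(SSSZ, Z)))))
  [6] S(S(S(S(add(Z, mul(SSZ, Z))))))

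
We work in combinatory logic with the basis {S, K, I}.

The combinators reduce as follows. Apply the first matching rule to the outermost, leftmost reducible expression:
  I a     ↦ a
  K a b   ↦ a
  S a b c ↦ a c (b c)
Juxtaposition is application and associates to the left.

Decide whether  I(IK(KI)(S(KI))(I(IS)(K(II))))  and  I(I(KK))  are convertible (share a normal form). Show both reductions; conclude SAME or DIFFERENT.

Answer: DIFFERENT — A ⇓ I, B ⇓ KK

Reduction:
Term A:
  start: I(IK(KI)(S(KI))(I(IS)(K(II))))
  [1] IK(KI)(S(KI))(I(IS)(K(II)))
  [2] K(KI)(S(KI))(I(IS)(K(II)))
  [3] KI(I(IS)(K(II)))
  [4] I

Term B:
  start: I(I(KK))
  [1] I(KK)
  [2] KK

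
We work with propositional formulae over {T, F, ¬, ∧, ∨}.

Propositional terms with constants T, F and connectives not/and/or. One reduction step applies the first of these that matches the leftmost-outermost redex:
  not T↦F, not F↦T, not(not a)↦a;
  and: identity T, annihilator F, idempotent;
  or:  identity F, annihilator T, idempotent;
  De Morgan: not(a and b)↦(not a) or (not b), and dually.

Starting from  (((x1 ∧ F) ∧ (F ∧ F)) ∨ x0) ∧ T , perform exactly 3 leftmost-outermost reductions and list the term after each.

  start: (((x1 ∧ F) ∧ (F ∧ F)) ∨ x0) ∧ T
  [1] ((x1 ∧ F) ∧ (F ∧ F)) ∨ x0
  [2] (F ∧ (F ∧ F)) ∨ x0
  [3] F ∨ x0

Answer: after 3 steps: F ∨ x0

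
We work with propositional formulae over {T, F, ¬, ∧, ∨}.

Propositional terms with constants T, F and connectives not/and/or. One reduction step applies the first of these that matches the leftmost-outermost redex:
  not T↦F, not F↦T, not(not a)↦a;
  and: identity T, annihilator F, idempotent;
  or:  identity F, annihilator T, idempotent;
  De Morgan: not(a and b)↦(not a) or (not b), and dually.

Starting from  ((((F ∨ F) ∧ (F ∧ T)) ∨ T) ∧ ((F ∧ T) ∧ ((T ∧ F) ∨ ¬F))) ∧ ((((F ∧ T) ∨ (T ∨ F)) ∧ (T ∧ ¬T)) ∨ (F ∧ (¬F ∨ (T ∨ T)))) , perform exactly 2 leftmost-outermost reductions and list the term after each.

  start: ((((F ∨ F) ∧ (F ∧ T)) ∨ T) ∧ ((F ∧ T) ∧ ((T ∧ F) ∨ ¬F))) ∧ ((((F ∧ T) ∨ (T ∨ F)) ∧ (T ∧ ¬T)) ∨ (F ∧ (¬F ∨ (T ∨ T))))
  →1  (T ∧ ((F ∧ T) ∧ ((T ∧ F) ∨ ¬F))) ∧ ((((F ∧ T) ∨ (T ∨ F)) ∧ (T ∧ ¬T)) ∨ (F ∧ (¬F ∨ (T ∨ T))))
  →2  ((F ∧ T) ∧ ((T ∧ F) ∨ ¬F)) ∧ ((((F ∧ T) ∨ (T ∨ F)) ∧ (T ∧ ¬T)) ∨ (F ∧ (¬F ∨ (T ∨ T))))

Answer: after 2 steps: ((F ∧ T) ∧ ((T ∧ F) ∨ ¬F)) ∧ ((((F ∧ T) ∨ (T ∨ F)) ∧ (T ∧ ¬T)) ∨ (F ∧ (¬F ∨ (T ∨ T))))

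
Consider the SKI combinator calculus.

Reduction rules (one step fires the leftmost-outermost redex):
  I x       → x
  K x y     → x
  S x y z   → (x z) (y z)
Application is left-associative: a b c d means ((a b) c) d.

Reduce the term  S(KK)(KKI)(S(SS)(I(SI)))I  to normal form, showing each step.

Answer: normal form = K(S(SS)(SI))  (in 5 steps)

Working:
  start: S(KK)(KKI)(S(SS)(I(SI)))I
  [1] KK(S(SS)(I(SI)))(KKI(S(SS)(I(SI))))I
  [2] K(KKI(S(SS)(I(SI))))I
  [3] KKI(S(SS)(I(SI)))
  [4] K(S(SS)(I(SI)))
  [5] K(S(SS)(SI))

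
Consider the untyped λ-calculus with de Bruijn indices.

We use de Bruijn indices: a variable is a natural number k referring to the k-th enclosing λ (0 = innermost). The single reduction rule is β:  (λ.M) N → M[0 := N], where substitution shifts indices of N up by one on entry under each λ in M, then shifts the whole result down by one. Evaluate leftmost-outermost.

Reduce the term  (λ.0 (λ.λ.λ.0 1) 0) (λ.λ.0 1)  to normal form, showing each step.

  start: (λ.0 (λ.λ.λ.0 1) 0) (λ.λ.0 1)
  [1] (λ.λ.0 1) (λ.λ.λ.0 1) (λ.λ.0 1)
  [2] (λ.0 (λ.λ.λ.0 1)) (λ.λ.0 1)
  [3] (λ.λ.0 1) (λ.λ.λ.0 1)
  [4] λ.0 (λ.λ.λ.0 1)

Answer: normal form = λ.0 (λ.λ.λ.0 1)  (in 4 steps)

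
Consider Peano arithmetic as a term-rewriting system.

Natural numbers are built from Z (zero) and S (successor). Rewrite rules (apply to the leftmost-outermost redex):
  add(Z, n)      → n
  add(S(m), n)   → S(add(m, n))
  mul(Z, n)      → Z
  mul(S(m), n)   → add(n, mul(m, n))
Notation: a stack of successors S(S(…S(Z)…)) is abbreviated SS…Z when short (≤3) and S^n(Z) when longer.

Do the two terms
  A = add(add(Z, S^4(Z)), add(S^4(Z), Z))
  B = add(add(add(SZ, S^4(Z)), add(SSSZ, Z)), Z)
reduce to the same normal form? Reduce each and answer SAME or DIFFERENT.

Answer: SAME — A ⇓ S^8(Z), B ⇓ S^8(Z)

Working:
Term A:
  start: add(add(Z, S^4(Z)), add(S^4(Z), Z))
  →1  add(S^4(Z), add(S^4(Z), Z))
  →2  S(add(SSSZ, add(S^4(Z), Z)))
  →3  S(S(add(SSZ, add(S^4(Z), Z))))
  →4  S(S(S(add(SZ, add(S^4(Z), Z)))))
  →5  S(S(S(S(add(Z, add(S^4(Z), Z))))))
  →6  S(S(S(S(add(S^4(Z), Z)))))
  →7  S(S(S(S(S(add(SSSZ, Z))))))
  →8  S(S(S(S(S(S(add(SSZ, Z)))))))
  →9  S(S(S(S(S(S(S(add(SZ, Z))))))))
  →10  S(S(S(S(S(S(S(S(add(Z, Z)))))))))
  →11  S^8(Z)

Term B:
  start: add(add(add(SZ, S^4(Z)), add(SSSZ, Z)), Z)
  →1  add(add(S(add(Z, S^4(Z))), add(SSSZ, Z)), Z)
  →2  add(S(add(add(Z, S^4(Z)), add(SSSZ, Z))), Z)
  →3  S(add(add(add(Z, S^4(Z)), add(SSSZ, Z)), Z))
  →4  S(add(add(S^4(Z), add(SSSZ, Z)), Z))
  →5  S(add(S(add(SSSZ, add(SSSZ, Z))), Z))
  →6  S(S(add(add(SSSZ, add(SSSZ, Z)), Z)))
  →7  S(S(add(S(add(SSZ, add(SSSZ, Z))), Z)))
  →8  S(S(S(add(add(SSZ, add(SSSZ, Z)), Z))))
  →9  S(S(S(add(S(add(SZ, add(SSSZ, Z))), Z))))
  →10  S(S(S(S(add(add(SZ, add(SSSZ, Z)), Z)))))
  →11  S(S(S(S(add(S(add(Z, add(SSSZ, Z))), Z)))))
  →12  S(S(S(S(S(add(add(Z, add(SSSZ, Z)), Z))))))
  →13  S(S(S(S(S(add(add(SSSZ, Z), Z))))))
  →14  S(S(S(S(S(add(S(add(SSZ, Z)), Z))))))
  →15  S(S(S(S(S(S(add(add(SSZ, Z), Z)))))))
  →16  S(S(S(S(S(S(add(S(add(SZ, Z)), Z)))))))
  →17  S(S(S(S(S(S(S(add(add(SZ, Z), Z))))))))
  →18  S(S(S(S(S(S(S(add(S(add(Z, Z)), Z))))))))
  →19  S(S(S(S(S(S(S(S(add(add(Z, Z), Z)))))))))
  →20  S(S(S(S(S(S(S(S(add(Z, Z)))))))))
  →21  S^8(Z)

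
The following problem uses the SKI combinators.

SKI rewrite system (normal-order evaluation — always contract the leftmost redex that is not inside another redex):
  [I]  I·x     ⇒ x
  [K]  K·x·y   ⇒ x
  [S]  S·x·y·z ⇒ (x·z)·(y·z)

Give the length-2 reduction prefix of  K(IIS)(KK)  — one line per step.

  start: K(IIS)(KK)
  →1  IIS
  →2  IS

Answer: after 2 steps: IS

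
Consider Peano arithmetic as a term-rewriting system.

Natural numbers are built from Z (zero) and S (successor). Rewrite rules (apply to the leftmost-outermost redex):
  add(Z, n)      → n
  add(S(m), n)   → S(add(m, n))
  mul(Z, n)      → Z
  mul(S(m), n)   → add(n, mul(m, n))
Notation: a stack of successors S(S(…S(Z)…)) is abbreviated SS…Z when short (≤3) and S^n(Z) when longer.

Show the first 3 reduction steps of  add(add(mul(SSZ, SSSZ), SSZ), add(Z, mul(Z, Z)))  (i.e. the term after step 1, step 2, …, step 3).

  start: add(add(mul(SSZ, SSSZ), SSZ), add(Z, mul(Z, Z)))
  step 1: add(add(add(SSSZ, mul(SZ, SSSZ)), SSZ), add(Z, mul(Z, Z)))
  step 2: add(add(S(add(SSZ, mul(SZ, SSSZ))), SSZ), add(Z, mul(Z, Z)))
  step 3: add(S(add(add(SSZ, mul(SZ, SSSZ)), SSZ)), add(Z, mul(Z, Z)))

Answer: after 3 steps: add(S(add(add(SSZ, mul(SZ, SSSZ)), SSZ)), add(Z, mul(Z, Z)))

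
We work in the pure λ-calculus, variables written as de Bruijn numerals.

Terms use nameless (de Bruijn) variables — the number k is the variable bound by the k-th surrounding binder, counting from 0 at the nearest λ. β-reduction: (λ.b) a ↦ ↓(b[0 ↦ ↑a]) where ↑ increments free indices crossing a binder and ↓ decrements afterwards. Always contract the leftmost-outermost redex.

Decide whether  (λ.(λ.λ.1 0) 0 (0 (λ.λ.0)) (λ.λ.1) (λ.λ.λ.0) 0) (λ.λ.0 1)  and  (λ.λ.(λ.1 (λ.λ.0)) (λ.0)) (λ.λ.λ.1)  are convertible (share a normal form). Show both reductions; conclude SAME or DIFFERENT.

Answer: SAME — A ⇓ λ.0 (λ.λ.0), B ⇓ λ.0 (λ.λ.0)

Working:
Term A:
  start: (λ.(λ.λ.1 0) 0 (0 (λ.λ.0)) (λ.λ.1) (λ.λ.λ.0) 0) (λ.λ.0 1)
  →1  (λ.λ.1 0) (λ.λ.0 1) ((λ.λ.0 1) (λ.λ.0)) (λ.λ.1) (λ.λ.λ.0) (λ.λ.0 1)
  →2  (λ.(λ.λ.0 1) 0) ((λ.λ.0 1) (λ.λ.0)) (λ.λ.1) (λ.λ.λ.0) (λ.λ.0 1)
  →3  (λ.λ.0 1) ((λ.λ.0 1) (λ.λ.0)) (λ.λ.1) (λ.λ.λ.0) (λ.λ.0 1)
  →4  (λ.0 ((λ.λ.0 1) (λ.λ.0))) (λ.λ.1) (λ.λ.λ.0) (λ.λ.0 1)
  →5  (λ.λ.1) ((λ.λ.0 1) (λ.λ.0)) (λ.λ.λ.0) (λ.λ.0 1)
  →6  (λ.(λ.λ.0 1) (λ.λ.0)) (λ.λ.λ.0) (λ.λ.0 1)
  →7  (λ.λ.0 1) (λ.λ.0) (λ.λ.0 1)
  →8  (λ.0 (λ.λ.0)) (λ.λ.0 1)
  →9  (λ.λ.0 1) (λ.λ.0)
  →10  λ.0 (λ.λ.0)

Term B:
  start: (λ.λ.(λ.1 (λ.λ.0)) (λ.0)) (λ.λ.λ.1)
  →1  λ.(λ.1 (λ.λ.0)) (λ.0)
  →2  λ.0 (λ.λ.0)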